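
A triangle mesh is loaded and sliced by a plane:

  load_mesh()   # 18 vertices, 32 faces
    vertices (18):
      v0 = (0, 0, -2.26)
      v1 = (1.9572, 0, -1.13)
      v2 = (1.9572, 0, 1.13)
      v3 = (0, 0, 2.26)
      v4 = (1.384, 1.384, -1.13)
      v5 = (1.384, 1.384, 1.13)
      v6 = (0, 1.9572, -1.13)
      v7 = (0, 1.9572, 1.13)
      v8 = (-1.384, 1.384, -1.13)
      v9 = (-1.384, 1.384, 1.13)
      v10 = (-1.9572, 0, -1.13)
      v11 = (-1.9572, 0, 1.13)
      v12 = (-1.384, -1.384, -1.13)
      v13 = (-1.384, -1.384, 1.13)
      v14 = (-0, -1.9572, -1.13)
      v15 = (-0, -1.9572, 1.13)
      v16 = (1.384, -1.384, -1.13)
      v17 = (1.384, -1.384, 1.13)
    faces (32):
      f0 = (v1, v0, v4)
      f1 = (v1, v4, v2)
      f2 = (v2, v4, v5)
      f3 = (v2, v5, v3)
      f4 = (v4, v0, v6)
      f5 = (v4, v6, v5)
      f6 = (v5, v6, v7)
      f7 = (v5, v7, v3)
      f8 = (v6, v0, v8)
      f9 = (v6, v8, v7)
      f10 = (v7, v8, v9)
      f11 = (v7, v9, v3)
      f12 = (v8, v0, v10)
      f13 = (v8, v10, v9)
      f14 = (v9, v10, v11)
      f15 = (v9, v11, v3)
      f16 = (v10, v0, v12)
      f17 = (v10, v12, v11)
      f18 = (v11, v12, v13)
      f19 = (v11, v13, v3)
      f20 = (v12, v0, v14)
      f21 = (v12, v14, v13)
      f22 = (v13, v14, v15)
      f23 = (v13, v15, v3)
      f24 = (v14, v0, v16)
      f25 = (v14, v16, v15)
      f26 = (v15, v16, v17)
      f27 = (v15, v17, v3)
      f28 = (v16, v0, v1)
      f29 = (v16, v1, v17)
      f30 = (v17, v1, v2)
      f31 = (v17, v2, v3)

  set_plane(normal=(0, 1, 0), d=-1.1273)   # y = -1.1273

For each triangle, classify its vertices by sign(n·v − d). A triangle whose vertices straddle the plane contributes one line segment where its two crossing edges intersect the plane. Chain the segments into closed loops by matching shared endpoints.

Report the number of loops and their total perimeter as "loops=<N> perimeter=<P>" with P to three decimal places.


Straddling triangles (12 of 32):
  (v10,v0,v12) [++-] → (-1.1273, -1.1273, -1.33959)–(-1.49032, -1.1273, -1.13)  len=0.4192
  (v10,v12,v11) [+-+] → (-1.49032, -1.1273, -1.13)–(-1.49032, -1.1273, -0.710822)  len=0.4192
  (v11,v12,v13) [+--] → (-1.49032, -1.1273, -0.710822)–(-1.49032, -1.1273, 1.13)  len=1.8408
  (v11,v13,v3) [+-+] → (-1.49032, -1.1273, 1.13)–(-1.1273, -1.1273, 1.33959)  len=0.4192
  (v12,v0,v14) [-+-] → (-1.1273, -1.1273, -1.33959)–(0, -1.1273, -1.60915)  len=1.1591
  (v13,v15,v3) [--+] → (0, -1.1273, 1.60915)–(-1.1273, -1.1273, 1.33959)  len=1.1591
  (v14,v0,v16) [-+-] → (0, -1.1273, -1.60915)–(1.1273, -1.1273, -1.33959)  len=1.1591
  (v15,v17,v3) [--+] → (1.1273, -1.1273, 1.33959)–(0, -1.1273, 1.60915)  len=1.1591
  (v16,v0,v1) [-++] → (1.1273, -1.1273, -1.33959)–(1.49032, -1.1273, -1.13)  len=0.4192
  (v16,v1,v17) [-+-] → (1.49032, -1.1273, -1.13)–(1.49032, -1.1273, 0.710822)  len=1.8408
  (v17,v1,v2) [-++] → (1.49032, -1.1273, 0.710822)–(1.49032, -1.1273, 1.13)  len=0.4192
  (v17,v2,v3) [-++] → (1.49032, -1.1273, 1.13)–(1.1273, -1.1273, 1.33959)  len=0.4192

Chained into 1 loop(s):
  loop 1: 12 segments, perimeter = 10.8330
Total perimeter = 10.833

loops=1 perimeter=10.833


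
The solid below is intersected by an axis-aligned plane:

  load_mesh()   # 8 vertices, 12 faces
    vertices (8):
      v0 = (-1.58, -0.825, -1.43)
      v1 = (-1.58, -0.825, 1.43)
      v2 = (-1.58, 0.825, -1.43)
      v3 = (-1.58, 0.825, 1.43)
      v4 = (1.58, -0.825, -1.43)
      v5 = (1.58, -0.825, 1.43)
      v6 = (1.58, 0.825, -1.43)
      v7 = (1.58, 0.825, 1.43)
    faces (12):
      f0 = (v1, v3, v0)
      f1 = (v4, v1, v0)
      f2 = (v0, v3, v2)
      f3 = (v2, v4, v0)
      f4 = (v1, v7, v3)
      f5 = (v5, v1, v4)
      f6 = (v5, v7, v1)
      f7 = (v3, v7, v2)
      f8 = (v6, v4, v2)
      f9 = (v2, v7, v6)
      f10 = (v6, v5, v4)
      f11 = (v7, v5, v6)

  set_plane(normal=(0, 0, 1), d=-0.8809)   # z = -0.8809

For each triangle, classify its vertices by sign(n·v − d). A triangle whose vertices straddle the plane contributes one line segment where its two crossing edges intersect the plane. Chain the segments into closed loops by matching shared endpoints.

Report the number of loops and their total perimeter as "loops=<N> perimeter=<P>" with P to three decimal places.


loops=1 perimeter=9.620

Straddling triangles (8 of 12):
  (v1,v3,v0) [++-] → (-1.58, -0.508212, -0.8809)–(-1.58, -0.825, -0.8809)  len=0.3168
  (v4,v1,v0) [-+-] → (0.973302, -0.825, -0.8809)–(-1.58, -0.825, -0.8809)  len=2.5533
  (v0,v3,v2) [-+-] → (-1.58, -0.508212, -0.8809)–(-1.58, 0.825, -0.8809)  len=1.3332
  (v5,v1,v4) [++-] → (0.973302, -0.825, -0.8809)–(1.58, -0.825, -0.8809)  len=0.6067
  (v3,v7,v2) [++-] → (-0.973302, 0.825, -0.8809)–(-1.58, 0.825, -0.8809)  len=0.6067
  (v2,v7,v6) [-+-] → (-0.973302, 0.825, -0.8809)–(1.58, 0.825, -0.8809)  len=2.5533
  (v6,v5,v4) [-+-] → (1.58, 0.508212, -0.8809)–(1.58, -0.825, -0.8809)  len=1.3332
  (v7,v5,v6) [++-] → (1.58, 0.508212, -0.8809)–(1.58, 0.825, -0.8809)  len=0.3168

Chained into 1 loop(s):
  loop 1: 8 segments, perimeter = 9.6200
Total perimeter = 9.620


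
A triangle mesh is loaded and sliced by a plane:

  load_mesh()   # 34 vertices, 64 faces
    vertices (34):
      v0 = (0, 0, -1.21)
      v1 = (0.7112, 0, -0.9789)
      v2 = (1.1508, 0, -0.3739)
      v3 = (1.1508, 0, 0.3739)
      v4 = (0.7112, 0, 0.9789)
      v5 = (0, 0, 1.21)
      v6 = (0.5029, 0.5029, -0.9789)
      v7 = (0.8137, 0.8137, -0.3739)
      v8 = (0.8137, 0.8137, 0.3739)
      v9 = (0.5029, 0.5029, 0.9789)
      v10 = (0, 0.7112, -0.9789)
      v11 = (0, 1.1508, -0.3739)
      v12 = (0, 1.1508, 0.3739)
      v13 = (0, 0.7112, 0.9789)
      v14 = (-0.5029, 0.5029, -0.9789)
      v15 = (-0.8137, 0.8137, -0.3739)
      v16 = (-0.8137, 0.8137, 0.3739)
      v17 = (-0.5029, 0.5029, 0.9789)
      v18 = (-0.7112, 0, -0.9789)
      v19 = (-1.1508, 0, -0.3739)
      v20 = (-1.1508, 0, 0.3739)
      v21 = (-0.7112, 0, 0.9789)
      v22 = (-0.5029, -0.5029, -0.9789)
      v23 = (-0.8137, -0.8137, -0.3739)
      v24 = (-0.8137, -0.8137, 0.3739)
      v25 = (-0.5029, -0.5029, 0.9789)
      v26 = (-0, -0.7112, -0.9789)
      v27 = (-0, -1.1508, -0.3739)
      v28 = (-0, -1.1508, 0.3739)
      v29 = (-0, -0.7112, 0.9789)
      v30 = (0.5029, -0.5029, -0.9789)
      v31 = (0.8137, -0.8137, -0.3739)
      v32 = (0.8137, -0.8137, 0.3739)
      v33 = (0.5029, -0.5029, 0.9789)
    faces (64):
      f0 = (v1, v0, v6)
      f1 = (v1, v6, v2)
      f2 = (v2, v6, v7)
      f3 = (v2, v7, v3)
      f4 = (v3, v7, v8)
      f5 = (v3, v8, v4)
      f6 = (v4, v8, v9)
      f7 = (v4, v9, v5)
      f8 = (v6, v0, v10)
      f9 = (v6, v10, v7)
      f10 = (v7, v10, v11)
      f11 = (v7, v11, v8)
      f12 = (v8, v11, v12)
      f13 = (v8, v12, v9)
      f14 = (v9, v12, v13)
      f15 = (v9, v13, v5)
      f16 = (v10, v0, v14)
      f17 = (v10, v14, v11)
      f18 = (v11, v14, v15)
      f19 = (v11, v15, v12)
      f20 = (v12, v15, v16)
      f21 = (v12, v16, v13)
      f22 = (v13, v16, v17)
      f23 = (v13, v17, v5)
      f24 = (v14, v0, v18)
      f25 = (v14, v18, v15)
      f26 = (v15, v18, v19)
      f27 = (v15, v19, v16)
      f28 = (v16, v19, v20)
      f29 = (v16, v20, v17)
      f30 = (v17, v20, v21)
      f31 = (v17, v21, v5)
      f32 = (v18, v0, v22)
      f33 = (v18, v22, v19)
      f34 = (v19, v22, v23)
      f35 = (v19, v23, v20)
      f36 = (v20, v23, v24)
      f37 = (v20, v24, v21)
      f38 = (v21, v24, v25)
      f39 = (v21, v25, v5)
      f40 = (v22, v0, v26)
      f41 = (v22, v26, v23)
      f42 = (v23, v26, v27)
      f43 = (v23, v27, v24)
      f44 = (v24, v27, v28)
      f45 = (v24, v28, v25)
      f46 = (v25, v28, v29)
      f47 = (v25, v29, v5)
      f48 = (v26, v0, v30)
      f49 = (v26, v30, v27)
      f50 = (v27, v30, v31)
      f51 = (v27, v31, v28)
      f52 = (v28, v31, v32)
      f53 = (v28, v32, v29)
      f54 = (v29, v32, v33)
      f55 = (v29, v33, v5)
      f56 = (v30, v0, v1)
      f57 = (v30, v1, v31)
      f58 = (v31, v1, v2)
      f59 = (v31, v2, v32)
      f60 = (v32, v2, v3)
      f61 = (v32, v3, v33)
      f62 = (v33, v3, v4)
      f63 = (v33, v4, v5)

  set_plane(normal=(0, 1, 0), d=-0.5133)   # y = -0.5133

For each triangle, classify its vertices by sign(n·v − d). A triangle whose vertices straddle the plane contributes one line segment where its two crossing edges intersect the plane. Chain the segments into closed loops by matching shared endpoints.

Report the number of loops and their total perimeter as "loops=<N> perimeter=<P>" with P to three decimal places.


Straddling triangles (20 of 64):
  (v19,v22,v23) [++-] → (-0.5133, -0.5133, -0.958655)–(-0.93815, -0.5133, -0.3739)  len=0.7228
  (v19,v23,v20) [+-+] → (-0.93815, -0.5133, -0.3739)–(-0.93815, -0.5133, -0.0978288)  len=0.2761
  (v20,v23,v24) [+--] → (-0.93815, -0.5133, -0.0978288)–(-0.93815, -0.5133, 0.3739)  len=0.4717
  (v20,v24,v21) [+-+] → (-0.93815, -0.5133, 0.3739)–(-0.775859, -0.5133, 0.597253)  len=0.2761
  (v21,v24,v25) [+-+] → (-0.775859, -0.5133, 0.597253)–(-0.5133, -0.5133, 0.958655)  len=0.4467
  (v22,v0,v26) [++-] → (0, -0.5133, -1.04321)–(-0.477791, -0.5133, -0.9789)  len=0.4821
  (v22,v26,v23) [+--] → (-0.477791, -0.5133, -0.9789)–(-0.5133, -0.5133, -0.958655)  len=0.0409
  (v24,v28,v25) [--+] → (-0.494828, -0.5133, 0.969189)–(-0.5133, -0.5133, 0.958655)  len=0.0213
  (v25,v28,v29) [+--] → (-0.494828, -0.5133, 0.969189)–(-0.477791, -0.5133, 0.9789)  len=0.0196
  (v25,v29,v5) [+-+] → (-0.477791, -0.5133, 0.9789)–(0, -0.5133, 1.04321)  len=0.4821
  (v26,v0,v30) [-++] → (0, -0.5133, -1.04321)–(0.477791, -0.5133, -0.9789)  len=0.4821
  (v26,v30,v27) [-+-] → (0.477791, -0.5133, -0.9789)–(0.494828, -0.5133, -0.969189)  len=0.0196
  (v27,v30,v31) [-+-] → (0.494828, -0.5133, -0.969189)–(0.5133, -0.5133, -0.958655)  len=0.0213
  (v29,v32,v33) [--+] → (0.5133, -0.5133, 0.958655)–(0.477791, -0.5133, 0.9789)  len=0.0409
  (v29,v33,v5) [-++] → (0.477791, -0.5133, 0.9789)–(0, -0.5133, 1.04321)  len=0.4821
  (v30,v1,v31) [++-] → (0.775859, -0.5133, -0.597253)–(0.5133, -0.5133, -0.958655)  len=0.4467
  (v31,v1,v2) [-++] → (0.775859, -0.5133, -0.597253)–(0.93815, -0.5133, -0.3739)  len=0.2761
  (v31,v2,v32) [-+-] → (0.93815, -0.5133, -0.3739)–(0.93815, -0.5133, 0.0978288)  len=0.4717
  (v32,v2,v3) [-++] → (0.93815, -0.5133, 0.0978288)–(0.93815, -0.5133, 0.3739)  len=0.2761
  (v32,v3,v33) [-++] → (0.93815, -0.5133, 0.3739)–(0.5133, -0.5133, 0.958655)  len=0.7228

Chained into 1 loop(s):
  loop 1: 20 segments, perimeter = 6.4787
Total perimeter = 6.479

loops=1 perimeter=6.479


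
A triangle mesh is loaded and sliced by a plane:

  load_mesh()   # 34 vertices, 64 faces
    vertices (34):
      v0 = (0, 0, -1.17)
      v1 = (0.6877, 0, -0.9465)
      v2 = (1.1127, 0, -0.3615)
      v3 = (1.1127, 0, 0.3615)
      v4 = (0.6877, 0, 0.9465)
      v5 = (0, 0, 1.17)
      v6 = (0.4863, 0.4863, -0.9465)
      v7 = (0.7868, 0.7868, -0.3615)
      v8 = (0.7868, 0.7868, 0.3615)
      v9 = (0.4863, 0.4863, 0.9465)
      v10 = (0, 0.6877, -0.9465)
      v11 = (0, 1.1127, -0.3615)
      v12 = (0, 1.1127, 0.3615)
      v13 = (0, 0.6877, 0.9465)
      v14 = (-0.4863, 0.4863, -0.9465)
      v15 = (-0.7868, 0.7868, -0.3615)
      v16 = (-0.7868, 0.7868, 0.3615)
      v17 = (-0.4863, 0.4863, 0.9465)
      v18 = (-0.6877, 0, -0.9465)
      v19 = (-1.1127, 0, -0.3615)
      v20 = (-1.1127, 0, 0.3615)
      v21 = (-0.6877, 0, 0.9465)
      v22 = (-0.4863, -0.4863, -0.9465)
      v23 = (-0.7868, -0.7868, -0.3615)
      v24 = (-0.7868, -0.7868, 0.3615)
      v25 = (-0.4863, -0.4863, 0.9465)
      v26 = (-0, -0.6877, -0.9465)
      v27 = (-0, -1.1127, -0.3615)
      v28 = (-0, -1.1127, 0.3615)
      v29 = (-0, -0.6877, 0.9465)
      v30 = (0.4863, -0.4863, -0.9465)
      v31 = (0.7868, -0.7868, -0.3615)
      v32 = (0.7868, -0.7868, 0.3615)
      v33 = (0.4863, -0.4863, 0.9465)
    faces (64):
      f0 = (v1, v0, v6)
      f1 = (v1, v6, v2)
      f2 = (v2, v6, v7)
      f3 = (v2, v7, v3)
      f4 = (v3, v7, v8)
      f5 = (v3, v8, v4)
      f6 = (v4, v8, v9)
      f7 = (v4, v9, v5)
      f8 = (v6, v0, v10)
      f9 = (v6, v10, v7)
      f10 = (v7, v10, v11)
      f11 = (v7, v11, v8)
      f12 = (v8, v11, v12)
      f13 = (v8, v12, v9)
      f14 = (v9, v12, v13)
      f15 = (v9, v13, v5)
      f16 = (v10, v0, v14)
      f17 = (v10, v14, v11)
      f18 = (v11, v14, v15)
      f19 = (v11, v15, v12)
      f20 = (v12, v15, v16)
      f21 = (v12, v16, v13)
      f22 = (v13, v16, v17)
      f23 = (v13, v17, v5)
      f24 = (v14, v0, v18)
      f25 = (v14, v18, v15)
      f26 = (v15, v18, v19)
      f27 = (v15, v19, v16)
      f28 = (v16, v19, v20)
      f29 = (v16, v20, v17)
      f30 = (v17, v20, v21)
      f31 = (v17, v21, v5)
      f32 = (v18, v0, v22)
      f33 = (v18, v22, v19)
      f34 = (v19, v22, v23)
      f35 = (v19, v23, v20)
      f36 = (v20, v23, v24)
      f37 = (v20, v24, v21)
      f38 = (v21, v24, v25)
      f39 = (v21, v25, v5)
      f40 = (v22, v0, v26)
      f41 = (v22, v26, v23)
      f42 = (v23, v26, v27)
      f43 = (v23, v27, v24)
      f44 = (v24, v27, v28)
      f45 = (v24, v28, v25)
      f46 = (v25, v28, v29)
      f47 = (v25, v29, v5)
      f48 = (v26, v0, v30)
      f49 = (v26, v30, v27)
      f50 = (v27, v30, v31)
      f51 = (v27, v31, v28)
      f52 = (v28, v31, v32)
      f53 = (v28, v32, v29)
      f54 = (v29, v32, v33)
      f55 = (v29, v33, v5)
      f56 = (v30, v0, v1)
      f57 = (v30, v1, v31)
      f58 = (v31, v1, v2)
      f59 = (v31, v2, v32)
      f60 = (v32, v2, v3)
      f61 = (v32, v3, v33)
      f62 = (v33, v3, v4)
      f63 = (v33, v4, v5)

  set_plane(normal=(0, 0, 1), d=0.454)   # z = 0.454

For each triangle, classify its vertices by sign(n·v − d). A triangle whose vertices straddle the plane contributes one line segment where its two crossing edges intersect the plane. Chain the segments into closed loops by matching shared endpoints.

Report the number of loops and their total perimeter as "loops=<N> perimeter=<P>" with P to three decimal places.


Straddling triangles (16 of 64):
  (v3,v8,v4) [--+] → (0.77113, 0.662391, 0.454)–(1.0455, 0, 0.454)  len=0.7170
  (v4,v8,v9) [+-+] → (0.77113, 0.662391, 0.454)–(0.739285, 0.739285, 0.454)  len=0.0832
  (v8,v12,v9) [--+] → (0.0768936, 1.01365, 0.454)–(0.739285, 0.739285, 0.454)  len=0.7170
  (v9,v12,v13) [+-+] → (0.0768936, 1.01365, 0.454)–(0, 1.0455, 0.454)  len=0.0832
  (v12,v16,v13) [--+] → (-0.662391, 0.77113, 0.454)–(0, 1.0455, 0.454)  len=0.7170
  (v13,v16,v17) [+-+] → (-0.662391, 0.77113, 0.454)–(-0.739285, 0.739285, 0.454)  len=0.0832
  (v16,v20,v17) [--+] → (-1.01365, 0.0768936, 0.454)–(-0.739285, 0.739285, 0.454)  len=0.7170
  (v17,v20,v21) [+-+] → (-1.01365, 0.0768936, 0.454)–(-1.0455, 0, 0.454)  len=0.0832
  (v20,v24,v21) [--+] → (-0.77113, -0.662391, 0.454)–(-1.0455, 0, 0.454)  len=0.7170
  (v21,v24,v25) [+-+] → (-0.77113, -0.662391, 0.454)–(-0.739285, -0.739285, 0.454)  len=0.0832
  (v24,v28,v25) [--+] → (-0.0768936, -1.01365, 0.454)–(-0.739285, -0.739285, 0.454)  len=0.7170
  (v25,v28,v29) [+-+] → (-0.0768936, -1.01365, 0.454)–(0, -1.0455, 0.454)  len=0.0832
  (v28,v32,v29) [--+] → (0.662391, -0.77113, 0.454)–(0, -1.0455, 0.454)  len=0.7170
  (v29,v32,v33) [+-+] → (0.662391, -0.77113, 0.454)–(0.739285, -0.739285, 0.454)  len=0.0832
  (v32,v3,v33) [--+] → (1.01365, -0.0768936, 0.454)–(0.739285, -0.739285, 0.454)  len=0.7170
  (v33,v3,v4) [+-+] → (1.01365, -0.0768936, 0.454)–(1.0455, 0, 0.454)  len=0.0832

Chained into 1 loop(s):
  loop 1: 16 segments, perimeter = 6.4015
Total perimeter = 6.402

loops=1 perimeter=6.402


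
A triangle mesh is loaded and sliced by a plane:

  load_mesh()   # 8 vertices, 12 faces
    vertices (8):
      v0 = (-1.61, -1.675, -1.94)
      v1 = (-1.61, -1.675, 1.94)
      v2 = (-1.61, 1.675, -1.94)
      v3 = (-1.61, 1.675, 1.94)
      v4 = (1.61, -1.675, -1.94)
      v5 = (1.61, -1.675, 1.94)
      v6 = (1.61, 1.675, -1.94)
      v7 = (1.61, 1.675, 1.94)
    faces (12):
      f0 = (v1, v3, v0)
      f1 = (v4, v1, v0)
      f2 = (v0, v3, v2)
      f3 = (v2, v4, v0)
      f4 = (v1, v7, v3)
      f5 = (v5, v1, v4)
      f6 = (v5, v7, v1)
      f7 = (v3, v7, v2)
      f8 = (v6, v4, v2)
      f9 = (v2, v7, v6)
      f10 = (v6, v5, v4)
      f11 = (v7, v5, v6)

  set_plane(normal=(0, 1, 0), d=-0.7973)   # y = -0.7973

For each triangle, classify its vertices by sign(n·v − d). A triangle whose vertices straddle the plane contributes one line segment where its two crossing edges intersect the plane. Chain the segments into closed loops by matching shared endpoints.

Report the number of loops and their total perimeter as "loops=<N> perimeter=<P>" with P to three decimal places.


Straddling triangles (8 of 12):
  (v1,v3,v0) [-+-] → (-1.61, -0.7973, 1.94)–(-1.61, -0.7973, -0.92344)  len=2.8634
  (v0,v3,v2) [-++] → (-1.61, -0.7973, -0.92344)–(-1.61, -0.7973, -1.94)  len=1.0166
  (v2,v4,v0) [+--] → (0.76636, -0.7973, -1.94)–(-1.61, -0.7973, -1.94)  len=2.3764
  (v1,v7,v3) [-++] → (-0.76636, -0.7973, 1.94)–(-1.61, -0.7973, 1.94)  len=0.8436
  (v5,v7,v1) [-+-] → (1.61, -0.7973, 1.94)–(-0.76636, -0.7973, 1.94)  len=2.3764
  (v6,v4,v2) [+-+] → (1.61, -0.7973, -1.94)–(0.76636, -0.7973, -1.94)  len=0.8436
  (v6,v5,v4) [+--] → (1.61, -0.7973, 0.92344)–(1.61, -0.7973, -1.94)  len=2.8634
  (v7,v5,v6) [+-+] → (1.61, -0.7973, 1.94)–(1.61, -0.7973, 0.92344)  len=1.0166

Chained into 1 loop(s):
  loop 1: 8 segments, perimeter = 14.2000
Total perimeter = 14.200

loops=1 perimeter=14.200


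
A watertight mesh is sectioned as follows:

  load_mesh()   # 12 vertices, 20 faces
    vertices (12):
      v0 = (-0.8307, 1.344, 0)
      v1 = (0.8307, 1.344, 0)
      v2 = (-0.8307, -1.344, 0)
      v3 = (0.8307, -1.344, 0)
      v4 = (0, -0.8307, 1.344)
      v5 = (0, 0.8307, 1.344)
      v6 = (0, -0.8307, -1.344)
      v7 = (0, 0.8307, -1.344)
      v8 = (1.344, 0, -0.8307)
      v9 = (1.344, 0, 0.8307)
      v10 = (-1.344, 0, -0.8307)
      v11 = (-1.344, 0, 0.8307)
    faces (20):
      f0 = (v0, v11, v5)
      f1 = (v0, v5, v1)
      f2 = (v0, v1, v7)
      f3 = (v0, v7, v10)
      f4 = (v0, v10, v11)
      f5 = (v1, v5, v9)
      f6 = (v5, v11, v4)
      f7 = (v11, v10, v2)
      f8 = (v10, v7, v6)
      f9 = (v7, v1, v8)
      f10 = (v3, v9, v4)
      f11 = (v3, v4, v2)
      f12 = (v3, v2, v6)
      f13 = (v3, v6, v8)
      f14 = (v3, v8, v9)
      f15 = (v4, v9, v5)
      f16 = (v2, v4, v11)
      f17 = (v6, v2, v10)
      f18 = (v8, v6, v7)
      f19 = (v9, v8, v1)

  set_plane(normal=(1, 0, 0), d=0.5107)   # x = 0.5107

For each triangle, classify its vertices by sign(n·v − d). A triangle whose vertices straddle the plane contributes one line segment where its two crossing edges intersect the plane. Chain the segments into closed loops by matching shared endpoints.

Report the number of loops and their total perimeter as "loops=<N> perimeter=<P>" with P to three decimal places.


Straddling triangles (10 of 20):
  (v0,v5,v1) [--+] → (0.5107, 1.14627, 0.517732)–(0.5107, 1.344, 0)  len=0.5542
  (v0,v1,v7) [-+-] → (0.5107, 1.344, 0)–(0.5107, 1.14627, -0.517732)  len=0.5542
  (v1,v5,v9) [+-+] → (0.5107, 1.14627, 0.517732)–(0.5107, 0.515046, 1.14895)  len=0.8927
  (v7,v1,v8) [-++] → (0.5107, 1.14627, -0.517732)–(0.5107, 0.515046, -1.14895)  len=0.8927
  (v3,v9,v4) [++-] → (0.5107, -0.515046, 1.14895)–(0.5107, -1.14627, 0.517732)  len=0.8927
  (v3,v4,v2) [+--] → (0.5107, -1.14627, 0.517732)–(0.5107, -1.344, 0)  len=0.5542
  (v3,v2,v6) [+--] → (0.5107, -1.344, 0)–(0.5107, -1.14627, -0.517732)  len=0.5542
  (v3,v6,v8) [+-+] → (0.5107, -1.14627, -0.517732)–(0.5107, -0.515046, -1.14895)  len=0.8927
  (v4,v9,v5) [-+-] → (0.5107, -0.515046, 1.14895)–(0.5107, 0.515046, 1.14895)  len=1.0301
  (v8,v6,v7) [+--] → (0.5107, -0.515046, -1.14895)–(0.5107, 0.515046, -1.14895)  len=1.0301

Chained into 1 loop(s):
  loop 1: 10 segments, perimeter = 7.8477
Total perimeter = 7.848

loops=1 perimeter=7.848


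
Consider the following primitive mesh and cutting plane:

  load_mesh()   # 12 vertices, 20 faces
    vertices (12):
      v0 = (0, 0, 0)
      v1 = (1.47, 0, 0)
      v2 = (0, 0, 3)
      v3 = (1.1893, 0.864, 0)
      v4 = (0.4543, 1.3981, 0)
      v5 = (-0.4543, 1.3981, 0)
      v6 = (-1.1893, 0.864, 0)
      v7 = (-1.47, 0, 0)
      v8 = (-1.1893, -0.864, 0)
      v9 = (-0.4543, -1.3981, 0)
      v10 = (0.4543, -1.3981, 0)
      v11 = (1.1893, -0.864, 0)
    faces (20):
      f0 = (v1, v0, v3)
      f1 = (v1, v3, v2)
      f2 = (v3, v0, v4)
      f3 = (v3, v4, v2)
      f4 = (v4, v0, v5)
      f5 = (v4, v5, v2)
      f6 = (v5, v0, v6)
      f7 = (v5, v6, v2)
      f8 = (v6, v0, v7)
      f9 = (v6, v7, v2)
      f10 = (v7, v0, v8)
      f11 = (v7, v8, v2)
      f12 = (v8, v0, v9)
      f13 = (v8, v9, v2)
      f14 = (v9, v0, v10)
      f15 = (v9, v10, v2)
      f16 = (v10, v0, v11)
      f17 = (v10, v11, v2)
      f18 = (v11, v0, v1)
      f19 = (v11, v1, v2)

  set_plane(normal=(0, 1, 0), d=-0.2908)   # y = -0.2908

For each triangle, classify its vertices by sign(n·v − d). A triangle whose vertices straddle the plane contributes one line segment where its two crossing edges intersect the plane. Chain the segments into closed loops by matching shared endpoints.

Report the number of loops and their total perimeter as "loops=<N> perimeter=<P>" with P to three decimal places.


Straddling triangles (10 of 20):
  (v7,v0,v8) [++-] → (-0.400288, -0.2908, 0)–(-1.37552, -0.2908, 0)  len=0.9752
  (v7,v8,v2) [+-+] → (-1.37552, -0.2908, 0)–(-0.400288, -0.2908, 1.99028)  len=2.2164
  (v8,v0,v9) [-+-] → (-0.400288, -0.2908, 0)–(-0.0944928, -0.2908, 0)  len=0.3058
  (v8,v9,v2) [--+] → (-0.0944928, -0.2908, 2.37601)–(-0.400288, -0.2908, 1.99028)  len=0.4922
  (v9,v0,v10) [-+-] → (-0.0944928, -0.2908, 0)–(0.0944928, -0.2908, 0)  len=0.1890
  (v9,v10,v2) [--+] → (0.0944928, -0.2908, 2.37601)–(-0.0944928, -0.2908, 2.37601)  len=0.1890
  (v10,v0,v11) [-+-] → (0.0944928, -0.2908, 0)–(0.400288, -0.2908, 0)  len=0.3058
  (v10,v11,v2) [--+] → (0.400288, -0.2908, 1.99028)–(0.0944928, -0.2908, 2.37601)  len=0.4922
  (v11,v0,v1) [-++] → (0.400288, -0.2908, 0)–(1.37552, -0.2908, 0)  len=0.9752
  (v11,v1,v2) [-++] → (1.37552, -0.2908, 0)–(0.400288, -0.2908, 1.99028)  len=2.2164

Chained into 1 loop(s):
  loop 1: 10 segments, perimeter = 8.3573
Total perimeter = 8.357

loops=1 perimeter=8.357


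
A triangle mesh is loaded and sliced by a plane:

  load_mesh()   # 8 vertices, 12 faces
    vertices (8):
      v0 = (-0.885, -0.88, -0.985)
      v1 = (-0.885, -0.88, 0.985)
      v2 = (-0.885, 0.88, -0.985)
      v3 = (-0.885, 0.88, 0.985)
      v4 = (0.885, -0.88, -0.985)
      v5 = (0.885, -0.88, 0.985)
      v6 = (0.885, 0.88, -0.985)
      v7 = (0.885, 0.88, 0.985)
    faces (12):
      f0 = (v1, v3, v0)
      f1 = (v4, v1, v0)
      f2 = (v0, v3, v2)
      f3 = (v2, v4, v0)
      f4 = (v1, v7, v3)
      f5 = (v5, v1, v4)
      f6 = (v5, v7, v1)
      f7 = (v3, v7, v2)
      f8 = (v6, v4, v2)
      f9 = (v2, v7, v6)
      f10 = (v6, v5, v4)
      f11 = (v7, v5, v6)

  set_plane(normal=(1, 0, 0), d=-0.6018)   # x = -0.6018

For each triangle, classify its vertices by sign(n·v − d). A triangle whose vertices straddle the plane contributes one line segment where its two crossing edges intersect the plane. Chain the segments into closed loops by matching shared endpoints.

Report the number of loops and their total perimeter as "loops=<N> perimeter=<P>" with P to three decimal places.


Straddling triangles (8 of 12):
  (v4,v1,v0) [+--] → (-0.6018, -0.88, 0.6698)–(-0.6018, -0.88, -0.985)  len=1.6548
  (v2,v4,v0) [-+-] → (-0.6018, 0.5984, -0.985)–(-0.6018, -0.88, -0.985)  len=1.4784
  (v1,v7,v3) [-+-] → (-0.6018, -0.5984, 0.985)–(-0.6018, 0.88, 0.985)  len=1.4784
  (v5,v1,v4) [+-+] → (-0.6018, -0.88, 0.985)–(-0.6018, -0.88, 0.6698)  len=0.3152
  (v5,v7,v1) [++-] → (-0.6018, -0.5984, 0.985)–(-0.6018, -0.88, 0.985)  len=0.2816
  (v3,v7,v2) [-+-] → (-0.6018, 0.88, 0.985)–(-0.6018, 0.88, -0.6698)  len=1.6548
  (v6,v4,v2) [++-] → (-0.6018, 0.5984, -0.985)–(-0.6018, 0.88, -0.985)  len=0.2816
  (v2,v7,v6) [-++] → (-0.6018, 0.88, -0.6698)–(-0.6018, 0.88, -0.985)  len=0.3152

Chained into 1 loop(s):
  loop 1: 8 segments, perimeter = 7.4600
Total perimeter = 7.460

loops=1 perimeter=7.460


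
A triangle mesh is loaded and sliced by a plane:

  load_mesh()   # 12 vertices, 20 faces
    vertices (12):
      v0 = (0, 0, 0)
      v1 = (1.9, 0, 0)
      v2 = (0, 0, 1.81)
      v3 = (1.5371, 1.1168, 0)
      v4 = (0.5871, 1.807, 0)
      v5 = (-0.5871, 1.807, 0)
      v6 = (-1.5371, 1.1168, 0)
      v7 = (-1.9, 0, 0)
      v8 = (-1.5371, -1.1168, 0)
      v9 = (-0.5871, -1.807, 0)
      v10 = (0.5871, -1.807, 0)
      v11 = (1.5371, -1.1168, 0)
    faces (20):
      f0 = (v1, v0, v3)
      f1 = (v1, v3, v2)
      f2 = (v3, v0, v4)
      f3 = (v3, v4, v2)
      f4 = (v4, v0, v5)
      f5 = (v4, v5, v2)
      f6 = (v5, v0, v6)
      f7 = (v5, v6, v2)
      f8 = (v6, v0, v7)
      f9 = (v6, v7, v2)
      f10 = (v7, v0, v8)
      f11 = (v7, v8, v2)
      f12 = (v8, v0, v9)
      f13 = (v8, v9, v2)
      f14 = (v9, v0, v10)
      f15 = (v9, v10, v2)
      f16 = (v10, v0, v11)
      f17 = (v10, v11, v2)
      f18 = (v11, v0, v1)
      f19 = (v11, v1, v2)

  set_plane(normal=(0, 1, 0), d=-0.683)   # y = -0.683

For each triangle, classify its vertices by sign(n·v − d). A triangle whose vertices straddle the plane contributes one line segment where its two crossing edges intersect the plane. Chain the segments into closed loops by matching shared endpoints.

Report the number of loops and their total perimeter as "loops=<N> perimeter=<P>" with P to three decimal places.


loops=1 perimeter=7.505

Straddling triangles (10 of 20):
  (v7,v0,v8) [++-] → (-0.940042, -0.683, 0)–(-1.67806, -0.683, 0)  len=0.7380
  (v7,v8,v2) [+-+] → (-1.67806, -0.683, 0)–(-0.940042, -0.683, 0.703061)  len=1.0193
  (v8,v0,v9) [-+-] → (-0.940042, -0.683, 0)–(-0.221909, -0.683, 0)  len=0.7181
  (v8,v9,v2) [--+] → (-0.221909, -0.683, 1.12587)–(-0.940042, -0.683, 0.703061)  len=0.8334
  (v9,v0,v10) [-+-] → (-0.221909, -0.683, 0)–(0.221909, -0.683, 0)  len=0.4438
  (v9,v10,v2) [--+] → (0.221909, -0.683, 1.12587)–(-0.221909, -0.683, 1.12587)  len=0.4438
  (v10,v0,v11) [-+-] → (0.221909, -0.683, 0)–(0.940042, -0.683, 0)  len=0.7181
  (v10,v11,v2) [--+] → (0.940042, -0.683, 0.703061)–(0.221909, -0.683, 1.12587)  len=0.8334
  (v11,v0,v1) [-++] → (0.940042, -0.683, 0)–(1.67806, -0.683, 0)  len=0.7380
  (v11,v1,v2) [-++] → (1.67806, -0.683, 0)–(0.940042, -0.683, 0.703061)  len=1.0193

Chained into 1 loop(s):
  loop 1: 10 segments, perimeter = 7.5052
Total perimeter = 7.505


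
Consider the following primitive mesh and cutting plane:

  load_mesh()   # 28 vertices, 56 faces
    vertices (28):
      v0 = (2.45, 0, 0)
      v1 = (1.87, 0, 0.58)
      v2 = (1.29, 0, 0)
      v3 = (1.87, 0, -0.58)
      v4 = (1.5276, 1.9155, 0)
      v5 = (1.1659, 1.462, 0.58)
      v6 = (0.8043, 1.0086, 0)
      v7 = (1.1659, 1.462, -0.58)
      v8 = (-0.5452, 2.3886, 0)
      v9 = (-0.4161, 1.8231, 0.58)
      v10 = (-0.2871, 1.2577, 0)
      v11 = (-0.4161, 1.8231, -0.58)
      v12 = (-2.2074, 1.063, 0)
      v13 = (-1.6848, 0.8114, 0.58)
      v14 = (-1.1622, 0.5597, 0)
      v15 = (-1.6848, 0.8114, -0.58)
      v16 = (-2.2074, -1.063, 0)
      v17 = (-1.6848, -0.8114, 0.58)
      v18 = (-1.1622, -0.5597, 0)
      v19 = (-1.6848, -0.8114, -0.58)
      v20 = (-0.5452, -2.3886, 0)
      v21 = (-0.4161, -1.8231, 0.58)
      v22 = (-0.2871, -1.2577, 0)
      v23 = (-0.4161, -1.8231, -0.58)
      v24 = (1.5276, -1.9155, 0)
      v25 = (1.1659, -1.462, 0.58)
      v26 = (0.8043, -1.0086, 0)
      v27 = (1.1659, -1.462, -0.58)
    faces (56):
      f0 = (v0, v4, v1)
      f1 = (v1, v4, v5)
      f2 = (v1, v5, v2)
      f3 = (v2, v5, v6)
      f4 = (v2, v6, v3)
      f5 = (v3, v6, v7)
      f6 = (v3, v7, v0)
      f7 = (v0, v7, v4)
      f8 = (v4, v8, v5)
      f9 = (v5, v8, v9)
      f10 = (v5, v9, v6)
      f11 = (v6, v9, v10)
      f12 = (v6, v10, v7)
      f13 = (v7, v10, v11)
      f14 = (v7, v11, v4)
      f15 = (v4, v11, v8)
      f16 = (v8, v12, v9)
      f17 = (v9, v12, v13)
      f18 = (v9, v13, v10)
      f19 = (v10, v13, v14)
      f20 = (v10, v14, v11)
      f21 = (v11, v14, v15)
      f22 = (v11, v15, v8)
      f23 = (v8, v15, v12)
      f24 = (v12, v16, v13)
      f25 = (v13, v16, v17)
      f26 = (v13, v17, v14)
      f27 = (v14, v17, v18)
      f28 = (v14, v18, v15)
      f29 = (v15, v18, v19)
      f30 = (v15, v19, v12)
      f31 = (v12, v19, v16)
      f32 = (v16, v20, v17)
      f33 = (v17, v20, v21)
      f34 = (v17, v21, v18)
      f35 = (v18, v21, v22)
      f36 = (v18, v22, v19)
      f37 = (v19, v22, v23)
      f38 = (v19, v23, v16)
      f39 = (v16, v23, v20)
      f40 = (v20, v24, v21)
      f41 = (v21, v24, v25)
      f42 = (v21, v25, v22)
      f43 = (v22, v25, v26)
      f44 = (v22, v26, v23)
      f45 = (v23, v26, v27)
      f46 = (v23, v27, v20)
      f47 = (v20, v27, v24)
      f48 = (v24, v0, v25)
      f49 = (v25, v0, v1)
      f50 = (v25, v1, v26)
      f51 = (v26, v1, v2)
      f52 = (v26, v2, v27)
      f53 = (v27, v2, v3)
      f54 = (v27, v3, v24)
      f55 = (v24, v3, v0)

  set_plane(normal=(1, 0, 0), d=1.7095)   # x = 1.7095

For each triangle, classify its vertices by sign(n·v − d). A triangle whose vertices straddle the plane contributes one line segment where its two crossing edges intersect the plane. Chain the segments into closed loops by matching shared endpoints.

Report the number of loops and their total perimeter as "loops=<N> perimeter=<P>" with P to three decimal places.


Straddling triangles (14 of 56):
  (v0,v4,v1) [+-+] → (1.7095, 1.53776, 0)–(1.7095, 0.897891, 0.308125)  len=0.7102
  (v1,v4,v5) [+--] → (1.7095, 0.897891, 0.308125)–(1.7095, 0.333264, 0.58)  len=0.6267
  (v1,v5,v2) [+--] → (1.7095, 0.333264, 0.58)–(1.7095, 0, 0.4195)  len=0.3699
  (v2,v6,v3) [--+] → (1.7095, 0.1519, -0.492649)–(1.7095, 0, -0.4195)  len=0.1686
  (v3,v6,v7) [+--] → (1.7095, 0.1519, -0.492649)–(1.7095, 0.333264, -0.58)  len=0.2013
  (v3,v7,v0) [+-+] → (1.7095, 0.333264, -0.58)–(1.7095, 0.843089, -0.334468)  len=0.5659
  (v0,v7,v4) [+--] → (1.7095, 0.843089, -0.334468)–(1.7095, 1.53776, 0)  len=0.7710
  (v24,v0,v25) [-+-] → (1.7095, -1.53776, 0)–(1.7095, -0.843089, 0.334468)  len=0.7710
  (v25,v0,v1) [-++] → (1.7095, -0.843089, 0.334468)–(1.7095, -0.333264, 0.58)  len=0.5659
  (v25,v1,v26) [-+-] → (1.7095, -0.333264, 0.58)–(1.7095, -0.1519, 0.492649)  len=0.2013
  (v26,v1,v2) [-+-] → (1.7095, -0.1519, 0.492649)–(1.7095, 0, 0.4195)  len=0.1686
  (v27,v2,v3) [--+] → (1.7095, 0, -0.4195)–(1.7095, -0.333264, -0.58)  len=0.3699
  (v27,v3,v24) [-+-] → (1.7095, -0.333264, -0.58)–(1.7095, -0.897891, -0.308125)  len=0.6267
  (v24,v3,v0) [-++] → (1.7095, -0.897891, -0.308125)–(1.7095, -1.53776, 0)  len=0.7102

Chained into 1 loop(s):
  loop 1: 14 segments, perimeter = 6.8271
Total perimeter = 6.827

loops=1 perimeter=6.827


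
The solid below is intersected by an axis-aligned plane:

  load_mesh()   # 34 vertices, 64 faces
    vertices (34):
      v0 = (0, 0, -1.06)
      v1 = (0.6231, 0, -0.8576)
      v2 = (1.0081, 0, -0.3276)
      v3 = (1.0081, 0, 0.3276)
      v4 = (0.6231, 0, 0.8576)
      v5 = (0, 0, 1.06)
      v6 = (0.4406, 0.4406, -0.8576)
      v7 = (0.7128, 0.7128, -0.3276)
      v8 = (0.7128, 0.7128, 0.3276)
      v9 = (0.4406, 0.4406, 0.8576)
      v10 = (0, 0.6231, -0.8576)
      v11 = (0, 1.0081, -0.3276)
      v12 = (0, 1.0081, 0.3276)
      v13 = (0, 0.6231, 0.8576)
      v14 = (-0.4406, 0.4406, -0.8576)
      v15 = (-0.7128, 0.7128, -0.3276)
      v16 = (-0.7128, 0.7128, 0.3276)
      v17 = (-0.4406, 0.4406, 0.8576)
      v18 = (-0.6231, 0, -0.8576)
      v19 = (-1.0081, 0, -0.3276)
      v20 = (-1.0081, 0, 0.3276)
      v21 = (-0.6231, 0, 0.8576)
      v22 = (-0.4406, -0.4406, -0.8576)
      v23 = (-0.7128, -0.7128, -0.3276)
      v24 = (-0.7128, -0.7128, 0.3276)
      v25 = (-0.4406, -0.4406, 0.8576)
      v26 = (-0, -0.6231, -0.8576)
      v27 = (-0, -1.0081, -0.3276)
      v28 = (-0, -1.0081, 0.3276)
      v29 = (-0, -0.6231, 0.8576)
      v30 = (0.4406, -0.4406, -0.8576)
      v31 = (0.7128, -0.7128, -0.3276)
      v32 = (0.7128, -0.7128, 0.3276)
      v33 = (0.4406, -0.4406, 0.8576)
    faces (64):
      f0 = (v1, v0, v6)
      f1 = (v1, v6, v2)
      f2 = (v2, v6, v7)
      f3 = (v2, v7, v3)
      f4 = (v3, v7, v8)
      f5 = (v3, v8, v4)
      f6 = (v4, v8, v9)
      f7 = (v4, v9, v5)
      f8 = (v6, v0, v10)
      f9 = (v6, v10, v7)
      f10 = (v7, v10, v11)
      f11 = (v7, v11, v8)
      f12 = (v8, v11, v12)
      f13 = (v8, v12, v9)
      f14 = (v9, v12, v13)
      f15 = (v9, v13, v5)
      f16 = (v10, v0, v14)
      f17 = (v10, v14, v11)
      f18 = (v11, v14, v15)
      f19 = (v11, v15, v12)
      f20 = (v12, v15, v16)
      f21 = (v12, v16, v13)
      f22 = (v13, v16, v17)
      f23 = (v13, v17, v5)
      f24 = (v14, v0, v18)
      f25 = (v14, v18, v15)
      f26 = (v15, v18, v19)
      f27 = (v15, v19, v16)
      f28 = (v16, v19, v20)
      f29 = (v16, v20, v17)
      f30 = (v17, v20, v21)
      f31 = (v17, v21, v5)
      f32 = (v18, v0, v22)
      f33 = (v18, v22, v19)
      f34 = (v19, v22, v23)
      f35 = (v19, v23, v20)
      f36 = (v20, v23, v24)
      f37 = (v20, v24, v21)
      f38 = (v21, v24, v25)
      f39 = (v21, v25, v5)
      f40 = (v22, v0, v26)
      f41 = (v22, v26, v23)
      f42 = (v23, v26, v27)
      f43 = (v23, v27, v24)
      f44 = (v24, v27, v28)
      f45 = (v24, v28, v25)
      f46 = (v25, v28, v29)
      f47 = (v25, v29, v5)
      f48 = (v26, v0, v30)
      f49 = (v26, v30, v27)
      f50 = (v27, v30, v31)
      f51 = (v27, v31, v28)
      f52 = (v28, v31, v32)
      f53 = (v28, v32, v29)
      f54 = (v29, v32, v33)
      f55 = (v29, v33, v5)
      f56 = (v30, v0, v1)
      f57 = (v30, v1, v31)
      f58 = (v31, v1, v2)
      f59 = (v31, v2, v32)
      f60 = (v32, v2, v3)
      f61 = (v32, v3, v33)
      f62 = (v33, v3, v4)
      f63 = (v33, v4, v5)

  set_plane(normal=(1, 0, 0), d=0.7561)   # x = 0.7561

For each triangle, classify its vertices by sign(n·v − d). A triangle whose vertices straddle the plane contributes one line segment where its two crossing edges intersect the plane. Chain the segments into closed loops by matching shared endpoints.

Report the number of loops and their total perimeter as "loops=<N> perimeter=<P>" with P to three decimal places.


Straddling triangles (10 of 64):
  (v1,v6,v2) [--+] → (0.7561, 0.19565, -0.562948)–(0.7561, 0, -0.674509)  len=0.2252
  (v2,v6,v7) [+--] → (0.7561, 0.19565, -0.562948)–(0.7561, 0.608282, -0.3276)  len=0.4750
  (v2,v7,v3) [+-+] → (0.7561, 0.608282, -0.3276)–(0.7561, 0.608282, -0.231528)  len=0.0961
  (v3,v7,v8) [+--] → (0.7561, 0.608282, -0.231528)–(0.7561, 0.608282, 0.3276)  len=0.5591
  (v3,v8,v4) [+--] → (0.7561, 0.608282, 0.3276)–(0.7561, 0, 0.674509)  len=0.7003
  (v31,v1,v2) [--+] → (0.7561, 0, -0.674509)–(0.7561, -0.608282, -0.3276)  len=0.7003
  (v31,v2,v32) [-+-] → (0.7561, -0.608282, -0.3276)–(0.7561, -0.608282, 0.231528)  len=0.5591
  (v32,v2,v3) [-++] → (0.7561, -0.608282, 0.231528)–(0.7561, -0.608282, 0.3276)  len=0.0961
  (v32,v3,v33) [-+-] → (0.7561, -0.608282, 0.3276)–(0.7561, -0.19565, 0.562948)  len=0.4750
  (v33,v3,v4) [-+-] → (0.7561, -0.19565, 0.562948)–(0.7561, 0, 0.674509)  len=0.2252

Chained into 1 loop(s):
  loop 1: 10 segments, perimeter = 4.1114
Total perimeter = 4.111

loops=1 perimeter=4.111


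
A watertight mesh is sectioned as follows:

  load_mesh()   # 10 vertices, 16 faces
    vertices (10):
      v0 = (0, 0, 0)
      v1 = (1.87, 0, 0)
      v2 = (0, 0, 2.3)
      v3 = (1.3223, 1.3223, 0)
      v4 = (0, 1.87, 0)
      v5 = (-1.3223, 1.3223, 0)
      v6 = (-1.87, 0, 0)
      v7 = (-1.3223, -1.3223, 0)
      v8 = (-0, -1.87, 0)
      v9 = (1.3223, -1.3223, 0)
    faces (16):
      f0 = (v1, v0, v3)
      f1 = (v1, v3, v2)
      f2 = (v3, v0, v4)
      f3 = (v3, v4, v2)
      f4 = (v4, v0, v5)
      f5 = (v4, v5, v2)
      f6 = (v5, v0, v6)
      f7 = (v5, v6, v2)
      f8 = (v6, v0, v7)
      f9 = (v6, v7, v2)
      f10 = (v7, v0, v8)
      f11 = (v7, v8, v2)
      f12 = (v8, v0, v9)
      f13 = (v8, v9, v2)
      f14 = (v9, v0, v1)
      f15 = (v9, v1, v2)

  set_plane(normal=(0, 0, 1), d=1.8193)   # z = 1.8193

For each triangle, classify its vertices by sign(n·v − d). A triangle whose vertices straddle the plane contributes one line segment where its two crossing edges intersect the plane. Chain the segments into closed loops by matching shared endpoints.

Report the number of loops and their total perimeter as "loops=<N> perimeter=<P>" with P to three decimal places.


loops=1 perimeter=2.393

Straddling triangles (8 of 16):
  (v1,v3,v2) [--+] → (0.276361, 0.276361, 1.8193)–(0.39083, 0, 1.8193)  len=0.2991
  (v3,v4,v2) [--+] → (0, 0.39083, 1.8193)–(0.276361, 0.276361, 1.8193)  len=0.2991
  (v4,v5,v2) [--+] → (-0.276361, 0.276361, 1.8193)–(0, 0.39083, 1.8193)  len=0.2991
  (v5,v6,v2) [--+] → (-0.39083, 0, 1.8193)–(-0.276361, 0.276361, 1.8193)  len=0.2991
  (v6,v7,v2) [--+] → (-0.276361, -0.276361, 1.8193)–(-0.39083, 0, 1.8193)  len=0.2991
  (v7,v8,v2) [--+] → (0, -0.39083, 1.8193)–(-0.276361, -0.276361, 1.8193)  len=0.2991
  (v8,v9,v2) [--+] → (0.276361, -0.276361, 1.8193)–(0, -0.39083, 1.8193)  len=0.2991
  (v9,v1,v2) [--+] → (0.39083, 0, 1.8193)–(0.276361, -0.276361, 1.8193)  len=0.2991

Chained into 1 loop(s):
  loop 1: 8 segments, perimeter = 2.3930
Total perimeter = 2.393


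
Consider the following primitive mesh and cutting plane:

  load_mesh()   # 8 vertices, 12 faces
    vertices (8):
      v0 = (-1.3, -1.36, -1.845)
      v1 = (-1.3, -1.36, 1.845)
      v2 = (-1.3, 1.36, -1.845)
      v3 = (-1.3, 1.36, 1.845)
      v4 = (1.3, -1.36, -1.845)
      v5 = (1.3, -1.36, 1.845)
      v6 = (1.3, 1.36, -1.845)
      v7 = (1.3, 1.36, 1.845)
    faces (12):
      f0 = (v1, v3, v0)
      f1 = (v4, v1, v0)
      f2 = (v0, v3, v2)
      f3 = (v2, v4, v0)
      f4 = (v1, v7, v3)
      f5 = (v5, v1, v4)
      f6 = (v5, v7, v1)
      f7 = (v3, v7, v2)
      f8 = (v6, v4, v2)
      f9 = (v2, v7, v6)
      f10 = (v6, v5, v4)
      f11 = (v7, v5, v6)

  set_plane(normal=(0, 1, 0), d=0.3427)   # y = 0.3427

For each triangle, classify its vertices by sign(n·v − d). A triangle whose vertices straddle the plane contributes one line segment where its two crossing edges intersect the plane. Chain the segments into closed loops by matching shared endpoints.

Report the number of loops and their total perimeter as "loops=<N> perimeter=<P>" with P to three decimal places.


loops=1 perimeter=12.580

Straddling triangles (8 of 12):
  (v1,v3,v0) [-+-] → (-1.3, 0.3427, 1.845)–(-1.3, 0.3427, 0.464913)  len=1.3801
  (v0,v3,v2) [-++] → (-1.3, 0.3427, 0.464913)–(-1.3, 0.3427, -1.845)  len=2.3099
  (v2,v4,v0) [+--] → (-0.327581, 0.3427, -1.845)–(-1.3, 0.3427, -1.845)  len=0.9724
  (v1,v7,v3) [-++] → (0.327581, 0.3427, 1.845)–(-1.3, 0.3427, 1.845)  len=1.6276
  (v5,v7,v1) [-+-] → (1.3, 0.3427, 1.845)–(0.327581, 0.3427, 1.845)  len=0.9724
  (v6,v4,v2) [+-+] → (1.3, 0.3427, -1.845)–(-0.327581, 0.3427, -1.845)  len=1.6276
  (v6,v5,v4) [+--] → (1.3, 0.3427, -0.464913)–(1.3, 0.3427, -1.845)  len=1.3801
  (v7,v5,v6) [+-+] → (1.3, 0.3427, 1.845)–(1.3, 0.3427, -0.464913)  len=2.3099

Chained into 1 loop(s):
  loop 1: 8 segments, perimeter = 12.5800
Total perimeter = 12.580


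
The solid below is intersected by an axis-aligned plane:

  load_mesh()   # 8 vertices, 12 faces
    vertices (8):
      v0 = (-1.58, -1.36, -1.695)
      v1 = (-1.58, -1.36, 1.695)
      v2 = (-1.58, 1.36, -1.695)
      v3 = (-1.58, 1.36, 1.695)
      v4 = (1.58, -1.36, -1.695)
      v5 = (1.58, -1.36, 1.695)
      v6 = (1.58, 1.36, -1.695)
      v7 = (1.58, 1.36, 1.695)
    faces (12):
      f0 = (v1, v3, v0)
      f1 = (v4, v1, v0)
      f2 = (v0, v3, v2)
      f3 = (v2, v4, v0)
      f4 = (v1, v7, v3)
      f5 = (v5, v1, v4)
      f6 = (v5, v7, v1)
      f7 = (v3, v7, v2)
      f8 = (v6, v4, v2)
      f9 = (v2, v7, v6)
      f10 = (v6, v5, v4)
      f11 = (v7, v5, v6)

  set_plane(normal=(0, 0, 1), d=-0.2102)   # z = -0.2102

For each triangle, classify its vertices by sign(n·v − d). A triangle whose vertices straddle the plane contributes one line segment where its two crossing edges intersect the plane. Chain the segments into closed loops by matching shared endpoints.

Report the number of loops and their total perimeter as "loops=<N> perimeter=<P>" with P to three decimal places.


Straddling triangles (8 of 12):
  (v1,v3,v0) [++-] → (-1.58, -0.168656, -0.2102)–(-1.58, -1.36, -0.2102)  len=1.1913
  (v4,v1,v0) [-+-] → (0.195939, -1.36, -0.2102)–(-1.58, -1.36, -0.2102)  len=1.7759
  (v0,v3,v2) [-+-] → (-1.58, -0.168656, -0.2102)–(-1.58, 1.36, -0.2102)  len=1.5287
  (v5,v1,v4) [++-] → (0.195939, -1.36, -0.2102)–(1.58, -1.36, -0.2102)  len=1.3841
  (v3,v7,v2) [++-] → (-0.195939, 1.36, -0.2102)–(-1.58, 1.36, -0.2102)  len=1.3841
  (v2,v7,v6) [-+-] → (-0.195939, 1.36, -0.2102)–(1.58, 1.36, -0.2102)  len=1.7759
  (v6,v5,v4) [-+-] → (1.58, 0.168656, -0.2102)–(1.58, -1.36, -0.2102)  len=1.5287
  (v7,v5,v6) [++-] → (1.58, 0.168656, -0.2102)–(1.58, 1.36, -0.2102)  len=1.1913

Chained into 1 loop(s):
  loop 1: 8 segments, perimeter = 11.7600
Total perimeter = 11.760

loops=1 perimeter=11.760
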